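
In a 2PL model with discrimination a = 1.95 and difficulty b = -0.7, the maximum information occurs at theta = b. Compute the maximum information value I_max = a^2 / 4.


For 2PL, max info at theta = b = -0.7
I_max = a^2 / 4 = 1.95^2 / 4
= 3.8025 / 4
I_max = 0.9506

0.9506


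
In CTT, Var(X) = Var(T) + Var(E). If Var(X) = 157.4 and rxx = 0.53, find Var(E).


var_true = rxx * var_obs = 0.53 * 157.4 = 83.422
var_error = var_obs - var_true
var_error = 157.4 - 83.422
var_error = 73.978

73.978


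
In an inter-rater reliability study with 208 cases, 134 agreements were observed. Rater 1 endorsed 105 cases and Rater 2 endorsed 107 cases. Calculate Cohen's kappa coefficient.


P_o = 134/208 = 0.644231
P_e = (105*107 + 103*101) / 43264 = 0.500139
kappa = (P_o - P_e) / (1 - P_e)
kappa = (0.644231 - 0.500139) / (1 - 0.500139)
kappa = 0.2883

0.2883


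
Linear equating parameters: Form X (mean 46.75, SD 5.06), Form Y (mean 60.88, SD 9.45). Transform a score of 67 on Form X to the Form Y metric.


slope = SD_Y / SD_X = 9.45 / 5.06 ~ 1.8676
intercept = mean_Y - slope * mean_X = 60.88 - (9.45 / 5.06) * 46.75 ~ -26.4298
Y = slope * X + intercept. To avoid rounding drift from the rounded slope/intercept, evaluate the equivalent form Y = mean_Y + SD_Y * (X - mean_X) / SD_X at full precision:
Y = 60.88 + 9.45 * (67 - 46.75) / 5.06
Y = 60.88 + 9.45 * 20.25 / 5.06
Y = 60.88 + 191.3625 / 5.06
Y = 60.88 + 37.8187
Y = 98.6987

98.6987


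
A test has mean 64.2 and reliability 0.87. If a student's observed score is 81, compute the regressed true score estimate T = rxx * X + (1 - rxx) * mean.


T_est = rxx * X + (1 - rxx) * mean
T_est = 0.87 * 81 + 0.13 * 64.2
T_est = 70.47 + 8.346
T_est = 78.816

78.816


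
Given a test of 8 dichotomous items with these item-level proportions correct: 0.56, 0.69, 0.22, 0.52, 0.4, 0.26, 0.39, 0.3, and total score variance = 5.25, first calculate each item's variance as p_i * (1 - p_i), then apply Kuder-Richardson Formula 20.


For each item, compute p_i * q_i:
  Item 1: 0.56 * 0.44 = 0.2464
  Item 2: 0.69 * 0.31 = 0.2139
  Item 3: 0.22 * 0.78 = 0.1716
  Item 4: 0.52 * 0.48 = 0.2496
  Item 5: 0.4 * 0.6 = 0.24
  Item 6: 0.26 * 0.74 = 0.1924
  Item 7: 0.39 * 0.61 = 0.2379
  Item 8: 0.3 * 0.7 = 0.21
Sum(p_i * q_i) = 0.2464 + 0.2139 + 0.1716 + 0.2496 + 0.24 + 0.1924 + 0.2379 + 0.21 = 1.7618
KR-20 = (k/(k-1)) * (1 - Sum(p_i*q_i) / Var_total)
= (8/7) * (1 - 1.7618/5.25)
= 1.1429 * 0.6644
KR-20 = 0.7593

0.7593


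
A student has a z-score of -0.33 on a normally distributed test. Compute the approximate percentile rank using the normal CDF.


CDF(z) = 0.5 * (1 + erf(z/sqrt(2)))
erf(-0.2333) = -0.2586
CDF = 0.3707
Percentile rank = 0.3707 * 100 = 37.07

37.07


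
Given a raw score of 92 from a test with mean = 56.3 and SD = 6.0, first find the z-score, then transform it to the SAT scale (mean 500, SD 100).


z = (X - mean) / SD = (92 - 56.3) / 6.0
z = 35.7 / 6.0
z = 5.95
SAT-scale = SAT = 500 + 100z
Carry z at full precision (z = 35.7 / 6.0) into the conversion:
SAT-scale = 500 + 100 * (35.7 / 6.0) = 500 + 3570 / 6.0
SAT-scale = 500 + 595.0
SAT-scale = 1095.0

1095.0


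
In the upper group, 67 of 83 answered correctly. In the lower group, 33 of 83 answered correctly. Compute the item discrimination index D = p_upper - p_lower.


p_upper = 67/83 = 0.8072
p_lower = 33/83 = 0.3976
D = 0.8072 - 0.3976 = 0.4096

0.4096


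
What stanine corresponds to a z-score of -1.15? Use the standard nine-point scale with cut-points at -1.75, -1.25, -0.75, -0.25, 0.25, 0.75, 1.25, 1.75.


Stanine boundaries: [-1.75, -1.25, -0.75, -0.25, 0.25, 0.75, 1.25, 1.75]
z = -1.15
Check each boundary:
  z >= -1.75 -> could be stanine 2
  z >= -1.25 -> could be stanine 3
  z < -0.75
  z < -0.25
  z < 0.25
  z < 0.75
  z < 1.25
  z < 1.75
Highest qualifying boundary gives stanine = 3

3


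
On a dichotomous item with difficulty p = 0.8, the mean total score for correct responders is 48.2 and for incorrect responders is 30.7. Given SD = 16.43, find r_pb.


q = 1 - p = 0.2
rpb = ((M1 - M0) / SD) * sqrt(p * q)
rpb = ((48.2 - 30.7) / 16.43) * sqrt(0.8 * 0.2)
rpb = 0.426

0.426


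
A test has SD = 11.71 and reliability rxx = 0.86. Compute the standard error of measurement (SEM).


SEM = SD * sqrt(1 - rxx)
SEM = 11.71 * sqrt(1 - 0.86)
SEM = 11.71 * sqrt(0.14) = 11.71 * 0.374166
SEM = 4.3815

4.3815


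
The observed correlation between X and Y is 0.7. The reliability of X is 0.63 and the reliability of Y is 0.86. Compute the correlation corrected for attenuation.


r_corrected = rxy / sqrt(rxx * ryy)
= 0.7 / sqrt(0.63 * 0.86)
= 0.7 / sqrt(0.5418)
= 0.7 / 0.736071
r_corrected = 0.951

0.951


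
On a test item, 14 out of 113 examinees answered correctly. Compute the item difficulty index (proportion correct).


Item difficulty p = number correct / total examinees
p = 14 / 113
p = 0.1239

0.1239


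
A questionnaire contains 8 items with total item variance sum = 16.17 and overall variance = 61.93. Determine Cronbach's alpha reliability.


alpha = (k/(k-1)) * (1 - sum(si^2)/s_total^2)
= (8/7) * (1 - 16.17/61.93)
alpha = 0.8445

0.8445


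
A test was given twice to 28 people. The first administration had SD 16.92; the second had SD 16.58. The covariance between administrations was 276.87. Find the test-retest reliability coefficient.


r = cov(X,Y) / (SD_X * SD_Y)
r = 276.87 / (16.92 * 16.58)
r = 276.87 / 280.5336
r = 0.9869

0.9869


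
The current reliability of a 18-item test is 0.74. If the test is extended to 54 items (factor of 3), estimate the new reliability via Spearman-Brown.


r_new = (n * rxx) / (1 + (n-1) * rxx)
r_new = (3 * 0.74) / (1 + 2 * 0.74)
r_new = 2.22 / 2.48
r_new = 0.8952

0.8952


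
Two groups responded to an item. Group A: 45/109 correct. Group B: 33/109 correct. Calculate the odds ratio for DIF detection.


Odds_A = 45/64 = 0.7031
Odds_B = 33/76 = 0.4342
OR = Odds_A / Odds_B = 0.7031 / 0.4342
Exactly, OR = (45 * 76) / (64 * 33) = 3420 / 2112
OR = 1.6193

1.6193


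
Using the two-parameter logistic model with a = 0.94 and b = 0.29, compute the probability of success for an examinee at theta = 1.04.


a*(theta - b) = 0.94 * (1.04 - 0.29) = 0.705
exp(-0.705) = 0.4941
P = 1 / (1 + 0.4941)
P = 0.6693

0.6693


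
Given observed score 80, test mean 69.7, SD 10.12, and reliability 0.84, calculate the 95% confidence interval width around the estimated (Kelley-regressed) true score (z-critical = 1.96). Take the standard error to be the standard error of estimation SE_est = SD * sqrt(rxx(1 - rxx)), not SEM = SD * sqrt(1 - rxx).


True score estimate = 0.84*80 + 0.16*69.7 = 78.352
SE_est = SD * sqrt(rxx * (1 - rxx)) = 10.12 * sqrt(0.84 * 0.16) = 10.12 * sqrt(0.1344) = 3.710053
CI = T_est +/- z * SE_est, so width = 2 * z * SE_est = 2 * 1.96 * 3.710053
Width = 14.5434

14.5434


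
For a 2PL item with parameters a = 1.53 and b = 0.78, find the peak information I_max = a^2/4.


For 2PL, max info at theta = b = 0.78
I_max = a^2 / 4 = 1.53^2 / 4
= 2.3409 / 4
I_max = 0.5852

0.5852


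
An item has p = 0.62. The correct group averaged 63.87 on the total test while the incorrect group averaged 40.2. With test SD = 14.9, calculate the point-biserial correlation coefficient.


q = 1 - p = 0.38
rpb = ((M1 - M0) / SD) * sqrt(p * q)
rpb = ((63.87 - 40.2) / 14.9) * sqrt(0.62 * 0.38)
rpb = 0.7711

0.7711


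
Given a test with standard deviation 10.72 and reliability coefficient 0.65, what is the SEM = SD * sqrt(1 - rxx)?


SEM = SD * sqrt(1 - rxx)
SEM = 10.72 * sqrt(1 - 0.65)
SEM = 10.72 * sqrt(0.35) = 10.72 * 0.591608
SEM = 6.342

6.342


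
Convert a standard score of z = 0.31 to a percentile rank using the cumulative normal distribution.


CDF(z) = 0.5 * (1 + erf(z/sqrt(2)))
erf(0.2192) = 0.2434
CDF = 0.6217
Percentile rank = 0.6217 * 100 = 62.17

62.17


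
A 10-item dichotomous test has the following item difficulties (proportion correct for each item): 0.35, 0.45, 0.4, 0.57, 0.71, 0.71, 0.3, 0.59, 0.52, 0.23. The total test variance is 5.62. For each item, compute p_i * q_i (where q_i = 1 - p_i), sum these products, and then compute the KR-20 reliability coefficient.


For each item, compute p_i * q_i:
  Item 1: 0.35 * 0.65 = 0.2275
  Item 2: 0.45 * 0.55 = 0.2475
  Item 3: 0.4 * 0.6 = 0.24
  Item 4: 0.57 * 0.43 = 0.2451
  Item 5: 0.71 * 0.29 = 0.2059
  Item 6: 0.71 * 0.29 = 0.2059
  Item 7: 0.3 * 0.7 = 0.21
  Item 8: 0.59 * 0.41 = 0.2419
  Item 9: 0.52 * 0.48 = 0.2496
  Item 10: 0.23 * 0.77 = 0.1771
Sum(p_i * q_i) = 0.2275 + 0.2475 + 0.24 + 0.2451 + 0.2059 + 0.2059 + 0.21 + 0.2419 + 0.2496 + 0.1771 = 2.2505
KR-20 = (k/(k-1)) * (1 - Sum(p_i*q_i) / Var_total)
= (10/9) * (1 - 2.2505/5.62)
= 1.1111 * 0.5996
KR-20 = 0.6662

0.6662


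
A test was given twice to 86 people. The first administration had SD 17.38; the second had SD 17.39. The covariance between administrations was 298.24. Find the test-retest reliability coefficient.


r = cov(X,Y) / (SD_X * SD_Y)
r = 298.24 / (17.38 * 17.39)
r = 298.24 / 302.2382
r = 0.9868

0.9868


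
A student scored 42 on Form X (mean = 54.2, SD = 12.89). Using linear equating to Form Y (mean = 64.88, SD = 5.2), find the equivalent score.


slope = SD_Y / SD_X = 5.2 / 12.89 ~ 0.4034
intercept = mean_Y - slope * mean_X = 64.88 - (5.2 / 12.89) * 54.2 ~ 43.015
Y = slope * X + intercept. To avoid rounding drift from the rounded slope/intercept, evaluate the equivalent form Y = mean_Y + SD_Y * (X - mean_X) / SD_X at full precision:
Y = 64.88 + 5.2 * (42 - 54.2) / 12.89
Y = 64.88 - 5.2 * 12.2 / 12.89
Y = 64.88 - 63.44 / 12.89
Y = 64.88 - 4.9216
Y = 59.9584

59.9584


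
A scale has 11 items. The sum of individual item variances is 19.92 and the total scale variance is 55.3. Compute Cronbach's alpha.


alpha = (k/(k-1)) * (1 - sum(si^2)/s_total^2)
= (11/10) * (1 - 19.92/55.3)
alpha = 0.7038

0.7038


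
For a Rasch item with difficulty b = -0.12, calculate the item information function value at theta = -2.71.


P = 1/(1+exp(-(-2.71--0.12))) = 0.0698
I = P*(1-P) = 0.0698 * 0.9302
I = 0.0649

0.0649


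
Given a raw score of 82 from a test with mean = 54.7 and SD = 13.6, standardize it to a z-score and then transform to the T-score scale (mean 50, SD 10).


z = (X - mean) / SD = (82 - 54.7) / 13.6
z = 27.3 / 13.6
z = 2.0074
T-score = T = 50 + 10z
Carry z at full precision (z = 27.3 / 13.6) into the conversion:
T-score = 50 + 10 * (27.3 / 13.6) = 50 + 273 / 13.6
T-score = 50 + 20.0735
T-score = 70.0735

70.0735


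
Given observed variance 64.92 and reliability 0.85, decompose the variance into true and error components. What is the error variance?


var_true = rxx * var_obs = 0.85 * 64.92 = 55.182
var_error = var_obs - var_true
var_error = 64.92 - 55.182
var_error = 9.738

9.738


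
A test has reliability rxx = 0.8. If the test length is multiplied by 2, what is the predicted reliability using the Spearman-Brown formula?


r_new = (n * rxx) / (1 + (n-1) * rxx)
r_new = (2 * 0.8) / (1 + 1 * 0.8)
r_new = 1.6 / 1.8
r_new = 0.8889

0.8889


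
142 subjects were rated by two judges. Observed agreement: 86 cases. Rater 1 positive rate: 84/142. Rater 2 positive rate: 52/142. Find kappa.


P_o = 86/142 = 0.605634
P_e = (84*52 + 58*90) / 20164 = 0.475501
kappa = (P_o - P_e) / (1 - P_e)
kappa = (0.605634 - 0.475501) / (1 - 0.475501)
kappa = 0.2481

0.2481


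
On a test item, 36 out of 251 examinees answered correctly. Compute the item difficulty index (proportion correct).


Item difficulty p = number correct / total examinees
p = 36 / 251
p = 0.1434

0.1434


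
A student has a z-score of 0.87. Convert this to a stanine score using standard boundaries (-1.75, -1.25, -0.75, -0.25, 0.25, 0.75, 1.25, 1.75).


Stanine boundaries: [-1.75, -1.25, -0.75, -0.25, 0.25, 0.75, 1.25, 1.75]
z = 0.87
Check each boundary:
  z >= -1.75 -> could be stanine 2
  z >= -1.25 -> could be stanine 3
  z >= -0.75 -> could be stanine 4
  z >= -0.25 -> could be stanine 5
  z >= 0.25 -> could be stanine 6
  z >= 0.75 -> could be stanine 7
  z < 1.25
  z < 1.75
Highest qualifying boundary gives stanine = 7

7


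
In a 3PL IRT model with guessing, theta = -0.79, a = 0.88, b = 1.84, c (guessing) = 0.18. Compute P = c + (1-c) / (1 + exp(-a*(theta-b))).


logit = 0.88*(-0.79 - 1.84) = -2.3144
P* = 1/(1 + exp(--2.3144)) = 0.0899
P = 0.18 + (1 - 0.18) * 0.0899
P = 0.2537

0.2537


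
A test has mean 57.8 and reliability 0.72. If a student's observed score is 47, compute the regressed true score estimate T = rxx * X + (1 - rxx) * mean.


T_est = rxx * X + (1 - rxx) * mean
T_est = 0.72 * 47 + 0.28 * 57.8
T_est = 33.84 + 16.184
T_est = 50.024

50.024


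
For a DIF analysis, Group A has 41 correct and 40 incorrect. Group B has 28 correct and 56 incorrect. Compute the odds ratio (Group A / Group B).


Odds_A = 41/40 = 1.025
Odds_B = 28/56 = 0.5
OR = Odds_A / Odds_B = 1.025 / 0.5
Exactly, OR = (41 * 56) / (40 * 28) = 2296 / 1120
OR = 2.05

2.05


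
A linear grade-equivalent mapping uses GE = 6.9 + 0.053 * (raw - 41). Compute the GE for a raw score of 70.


raw - median = 70 - 41 = 29
slope * diff = 0.053 * 29 = 1.537
GE = 6.9 + 1.537
GE = 8.437

8.437


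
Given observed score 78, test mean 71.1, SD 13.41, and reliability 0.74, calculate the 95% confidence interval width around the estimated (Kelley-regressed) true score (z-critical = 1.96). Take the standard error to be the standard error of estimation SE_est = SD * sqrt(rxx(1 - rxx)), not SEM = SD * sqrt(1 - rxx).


True score estimate = 0.74*78 + 0.26*71.1 = 76.206
SE_est = SD * sqrt(rxx * (1 - rxx)) = 13.41 * sqrt(0.74 * 0.26) = 13.41 * sqrt(0.1924) = 5.882085
CI = T_est +/- z * SE_est, so width = 2 * z * SE_est = 2 * 1.96 * 5.882085
Width = 23.0578

23.0578


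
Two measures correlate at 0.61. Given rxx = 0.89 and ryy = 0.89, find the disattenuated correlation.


r_corrected = rxy / sqrt(rxx * ryy)
= 0.61 / sqrt(0.89 * 0.89)
= 0.61 / sqrt(0.7921)
= 0.61 / 0.89
r_corrected = 0.6854

0.6854


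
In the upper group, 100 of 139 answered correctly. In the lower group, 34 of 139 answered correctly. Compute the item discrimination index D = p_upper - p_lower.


p_upper = 100/139 = 0.7194
p_lower = 34/139 = 0.2446
D = 0.7194 - 0.2446 = 0.4748

0.4748


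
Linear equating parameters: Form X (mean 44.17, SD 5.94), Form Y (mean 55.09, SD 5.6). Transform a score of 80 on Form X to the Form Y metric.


slope = SD_Y / SD_X = 5.6 / 5.94 ~ 0.9428
intercept = mean_Y - slope * mean_X = 55.09 - (5.6 / 5.94) * 44.17 ~ 13.4482
Y = slope * X + intercept. To avoid rounding drift from the rounded slope/intercept, evaluate the equivalent form Y = mean_Y + SD_Y * (X - mean_X) / SD_X at full precision:
Y = 55.09 + 5.6 * (80 - 44.17) / 5.94
Y = 55.09 + 5.6 * 35.83 / 5.94
Y = 55.09 + 200.648 / 5.94
Y = 55.09 + 33.7791
Y = 88.8691

88.8691


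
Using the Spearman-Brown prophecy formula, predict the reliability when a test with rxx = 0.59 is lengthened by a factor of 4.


r_new = (n * rxx) / (1 + (n-1) * rxx)
r_new = (4 * 0.59) / (1 + 3 * 0.59)
r_new = 2.36 / 2.77
r_new = 0.852

0.852


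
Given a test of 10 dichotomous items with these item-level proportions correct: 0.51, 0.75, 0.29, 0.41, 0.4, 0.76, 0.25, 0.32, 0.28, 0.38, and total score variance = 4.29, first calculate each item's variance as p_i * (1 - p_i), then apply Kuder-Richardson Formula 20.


For each item, compute p_i * q_i:
  Item 1: 0.51 * 0.49 = 0.2499
  Item 2: 0.75 * 0.25 = 0.1875
  Item 3: 0.29 * 0.71 = 0.2059
  Item 4: 0.41 * 0.59 = 0.2419
  Item 5: 0.4 * 0.6 = 0.24
  Item 6: 0.76 * 0.24 = 0.1824
  Item 7: 0.25 * 0.75 = 0.1875
  Item 8: 0.32 * 0.68 = 0.2176
  Item 9: 0.28 * 0.72 = 0.2016
  Item 10: 0.38 * 0.62 = 0.2356
Sum(p_i * q_i) = 0.2499 + 0.1875 + 0.2059 + 0.2419 + 0.24 + 0.1824 + 0.1875 + 0.2176 + 0.2016 + 0.2356 = 2.1499
KR-20 = (k/(k-1)) * (1 - Sum(p_i*q_i) / Var_total)
= (10/9) * (1 - 2.1499/4.29)
= 1.1111 * 0.4989
KR-20 = 0.5543

0.5543


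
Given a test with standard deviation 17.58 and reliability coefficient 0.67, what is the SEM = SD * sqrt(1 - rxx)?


SEM = SD * sqrt(1 - rxx)
SEM = 17.58 * sqrt(1 - 0.67)
SEM = 17.58 * sqrt(0.33) = 17.58 * 0.574456
SEM = 10.0989

10.0989


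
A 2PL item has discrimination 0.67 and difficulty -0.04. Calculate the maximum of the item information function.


For 2PL, max info at theta = b = -0.04
I_max = a^2 / 4 = 0.67^2 / 4
= 0.4489 / 4
I_max = 0.1122

0.1122


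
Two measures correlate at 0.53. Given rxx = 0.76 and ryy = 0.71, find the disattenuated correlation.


r_corrected = rxy / sqrt(rxx * ryy)
= 0.53 / sqrt(0.76 * 0.71)
= 0.53 / sqrt(0.5396)
= 0.53 / 0.734575
r_corrected = 0.7215

0.7215


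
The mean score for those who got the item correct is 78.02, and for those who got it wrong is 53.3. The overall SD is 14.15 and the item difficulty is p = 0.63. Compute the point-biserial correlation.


q = 1 - p = 0.37
rpb = ((M1 - M0) / SD) * sqrt(p * q)
rpb = ((78.02 - 53.3) / 14.15) * sqrt(0.63 * 0.37)
rpb = 0.8435

0.8435


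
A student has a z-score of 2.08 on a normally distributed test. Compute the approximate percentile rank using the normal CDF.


CDF(z) = 0.5 * (1 + erf(z/sqrt(2)))
erf(1.4708) = 0.9625
CDF = 0.9812
Percentile rank = 0.9812 * 100 = 98.12

98.12


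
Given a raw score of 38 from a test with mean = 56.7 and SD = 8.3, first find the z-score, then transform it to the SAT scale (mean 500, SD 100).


z = (X - mean) / SD = (38 - 56.7) / 8.3
z = -18.7 / 8.3
z = -2.253
SAT-scale = SAT = 500 + 100z
Carry z at full precision (z = -18.7 / 8.3) into the conversion:
SAT-scale = 500 + 100 * (-18.7 / 8.3) = 500 + -1870 / 8.3
SAT-scale = 500 + -225.3012
SAT-scale = 274.6988

274.6988


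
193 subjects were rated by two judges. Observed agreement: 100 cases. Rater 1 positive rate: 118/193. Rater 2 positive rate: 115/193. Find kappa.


P_o = 100/193 = 0.518135
P_e = (118*115 + 75*78) / 37249 = 0.521356
kappa = (P_o - P_e) / (1 - P_e)
kappa = (0.518135 - 0.521356) / (1 - 0.521356)
kappa = -0.0067

-0.0067


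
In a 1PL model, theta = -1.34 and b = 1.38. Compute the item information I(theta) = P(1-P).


P = 1/(1+exp(-(-1.34-1.38))) = 0.0618
I = P*(1-P) = 0.0618 * 0.9382
I = 0.058

0.058


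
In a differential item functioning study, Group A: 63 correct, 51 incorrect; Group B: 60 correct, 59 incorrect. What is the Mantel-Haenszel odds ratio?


Odds_A = 63/51 = 1.2353
Odds_B = 60/59 = 1.0169
OR = Odds_A / Odds_B = 1.2353 / 1.0169
Exactly, OR = (63 * 59) / (51 * 60) = 3717 / 3060
OR = 1.2147

1.2147


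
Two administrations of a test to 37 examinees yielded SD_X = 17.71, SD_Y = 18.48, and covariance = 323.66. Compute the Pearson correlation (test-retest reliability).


r = cov(X,Y) / (SD_X * SD_Y)
r = 323.66 / (17.71 * 18.48)
r = 323.66 / 327.2808
r = 0.9889

0.9889


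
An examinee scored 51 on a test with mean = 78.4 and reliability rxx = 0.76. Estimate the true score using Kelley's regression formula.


T_est = rxx * X + (1 - rxx) * mean
T_est = 0.76 * 51 + 0.24 * 78.4
T_est = 38.76 + 18.816
T_est = 57.576

57.576


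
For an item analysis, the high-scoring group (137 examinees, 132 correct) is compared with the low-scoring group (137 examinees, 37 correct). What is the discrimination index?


p_upper = 132/137 = 0.9635
p_lower = 37/137 = 0.2701
D = 0.9635 - 0.2701 = 0.6934

0.6934


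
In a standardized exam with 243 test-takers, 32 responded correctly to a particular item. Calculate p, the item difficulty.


Item difficulty p = number correct / total examinees
p = 32 / 243
p = 0.1317

0.1317


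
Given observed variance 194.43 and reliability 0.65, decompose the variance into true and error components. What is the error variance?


var_true = rxx * var_obs = 0.65 * 194.43 = 126.3795
var_error = var_obs - var_true
var_error = 194.43 - 126.3795
var_error = 68.0505

68.0505


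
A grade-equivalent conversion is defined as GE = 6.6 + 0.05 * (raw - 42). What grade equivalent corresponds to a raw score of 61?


raw - median = 61 - 42 = 19
slope * diff = 0.05 * 19 = 0.95
GE = 6.6 + 0.95
GE = 7.55

7.55


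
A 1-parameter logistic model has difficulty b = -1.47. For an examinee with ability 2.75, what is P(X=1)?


theta - b = 2.75 - -1.47 = 4.22
exp(-(theta - b)) = exp(-4.22) = 0.0147
P = 1 / (1 + 0.0147)
P = 0.9855

0.9855


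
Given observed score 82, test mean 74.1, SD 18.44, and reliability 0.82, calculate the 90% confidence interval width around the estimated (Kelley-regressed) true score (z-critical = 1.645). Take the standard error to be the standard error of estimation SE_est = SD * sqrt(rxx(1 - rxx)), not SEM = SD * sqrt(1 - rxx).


True score estimate = 0.82*82 + 0.18*74.1 = 80.578
SE_est = SD * sqrt(rxx * (1 - rxx)) = 18.44 * sqrt(0.82 * 0.18) = 18.44 * sqrt(0.1476) = 7.084417
CI = T_est +/- z * SE_est, so width = 2 * z * SE_est = 2 * 1.645 * 7.084417
Width = 23.3077

23.3077


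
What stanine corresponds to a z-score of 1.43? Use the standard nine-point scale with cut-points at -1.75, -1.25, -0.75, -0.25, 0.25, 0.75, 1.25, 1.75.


Stanine boundaries: [-1.75, -1.25, -0.75, -0.25, 0.25, 0.75, 1.25, 1.75]
z = 1.43
Check each boundary:
  z >= -1.75 -> could be stanine 2
  z >= -1.25 -> could be stanine 3
  z >= -0.75 -> could be stanine 4
  z >= -0.25 -> could be stanine 5
  z >= 0.25 -> could be stanine 6
  z >= 0.75 -> could be stanine 7
  z >= 1.25 -> could be stanine 8
  z < 1.75
Highest qualifying boundary gives stanine = 8

8


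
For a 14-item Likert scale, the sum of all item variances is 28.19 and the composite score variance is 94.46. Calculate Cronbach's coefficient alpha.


alpha = (k/(k-1)) * (1 - sum(si^2)/s_total^2)
= (14/13) * (1 - 28.19/94.46)
alpha = 0.7555

0.7555


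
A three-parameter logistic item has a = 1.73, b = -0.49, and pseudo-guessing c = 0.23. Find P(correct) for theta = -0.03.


logit = 1.73*(-0.03 - -0.49) = 0.7958
P* = 1/(1 + exp(-0.7958)) = 0.6891
P = 0.23 + (1 - 0.23) * 0.6891
P = 0.7606

0.7606


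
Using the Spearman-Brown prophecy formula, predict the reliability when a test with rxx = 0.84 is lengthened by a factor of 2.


r_new = (n * rxx) / (1 + (n-1) * rxx)
r_new = (2 * 0.84) / (1 + 1 * 0.84)
r_new = 1.68 / 1.84
r_new = 0.913

0.913


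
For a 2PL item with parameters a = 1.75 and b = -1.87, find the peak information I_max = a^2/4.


For 2PL, max info at theta = b = -1.87
I_max = a^2 / 4 = 1.75^2 / 4
= 3.0625 / 4
I_max = 0.7656

0.7656


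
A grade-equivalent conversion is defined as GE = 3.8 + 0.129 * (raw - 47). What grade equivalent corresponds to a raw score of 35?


raw - median = 35 - 47 = -12
slope * diff = 0.129 * -12 = -1.548
GE = 3.8 + -1.548
GE = 2.252

2.252


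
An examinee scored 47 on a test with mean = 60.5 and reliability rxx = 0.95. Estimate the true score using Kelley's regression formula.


T_est = rxx * X + (1 - rxx) * mean
T_est = 0.95 * 47 + 0.05 * 60.5
T_est = 44.65 + 3.025
T_est = 47.675

47.675


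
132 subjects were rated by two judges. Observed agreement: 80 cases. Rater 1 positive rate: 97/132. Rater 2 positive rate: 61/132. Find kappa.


P_o = 80/132 = 0.606061
P_e = (97*61 + 35*71) / 17424 = 0.482208
kappa = (P_o - P_e) / (1 - P_e)
kappa = (0.606061 - 0.482208) / (1 - 0.482208)
kappa = 0.2392

0.2392


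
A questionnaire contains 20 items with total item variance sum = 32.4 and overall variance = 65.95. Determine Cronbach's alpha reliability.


alpha = (k/(k-1)) * (1 - sum(si^2)/s_total^2)
= (20/19) * (1 - 32.4/65.95)
alpha = 0.5355

0.5355


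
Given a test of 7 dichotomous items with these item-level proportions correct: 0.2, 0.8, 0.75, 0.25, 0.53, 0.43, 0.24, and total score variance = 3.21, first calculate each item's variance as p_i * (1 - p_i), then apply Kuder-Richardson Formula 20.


For each item, compute p_i * q_i:
  Item 1: 0.2 * 0.8 = 0.16
  Item 2: 0.8 * 0.2 = 0.16
  Item 3: 0.75 * 0.25 = 0.1875
  Item 4: 0.25 * 0.75 = 0.1875
  Item 5: 0.53 * 0.47 = 0.2491
  Item 6: 0.43 * 0.57 = 0.2451
  Item 7: 0.24 * 0.76 = 0.1824
Sum(p_i * q_i) = 0.16 + 0.16 + 0.1875 + 0.1875 + 0.2491 + 0.2451 + 0.1824 = 1.3716
KR-20 = (k/(k-1)) * (1 - Sum(p_i*q_i) / Var_total)
= (7/6) * (1 - 1.3716/3.21)
= 1.1667 * 0.5727
KR-20 = 0.6682

0.6682


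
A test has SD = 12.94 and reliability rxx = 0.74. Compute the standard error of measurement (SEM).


SEM = SD * sqrt(1 - rxx)
SEM = 12.94 * sqrt(1 - 0.74)
SEM = 12.94 * sqrt(0.26) = 12.94 * 0.509902
SEM = 6.5981

6.5981


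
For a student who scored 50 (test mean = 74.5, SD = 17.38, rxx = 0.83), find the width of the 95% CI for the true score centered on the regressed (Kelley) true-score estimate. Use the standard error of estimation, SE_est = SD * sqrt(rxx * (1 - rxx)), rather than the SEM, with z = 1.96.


True score estimate = 0.83*50 + 0.17*74.5 = 54.165
SE_est = SD * sqrt(rxx * (1 - rxx)) = 17.38 * sqrt(0.83 * 0.17) = 17.38 * sqrt(0.1411) = 6.528498
CI = T_est +/- z * SE_est, so width = 2 * z * SE_est = 2 * 1.96 * 6.528498
Width = 25.5917

25.5917


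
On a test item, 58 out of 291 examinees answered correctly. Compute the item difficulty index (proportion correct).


Item difficulty p = number correct / total examinees
p = 58 / 291
p = 0.1993

0.1993


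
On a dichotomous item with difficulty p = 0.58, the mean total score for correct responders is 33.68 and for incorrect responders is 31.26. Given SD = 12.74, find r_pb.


q = 1 - p = 0.42
rpb = ((M1 - M0) / SD) * sqrt(p * q)
rpb = ((33.68 - 31.26) / 12.74) * sqrt(0.58 * 0.42)
rpb = 0.0938

0.0938


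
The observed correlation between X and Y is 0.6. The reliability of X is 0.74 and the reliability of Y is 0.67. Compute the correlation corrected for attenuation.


r_corrected = rxy / sqrt(rxx * ryy)
= 0.6 / sqrt(0.74 * 0.67)
= 0.6 / sqrt(0.4958)
= 0.6 / 0.704131
r_corrected = 0.8521

0.8521


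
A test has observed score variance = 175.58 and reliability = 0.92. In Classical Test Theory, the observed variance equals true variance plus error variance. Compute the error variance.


var_true = rxx * var_obs = 0.92 * 175.58 = 161.5336
var_error = var_obs - var_true
var_error = 175.58 - 161.5336
var_error = 14.0464

14.0464


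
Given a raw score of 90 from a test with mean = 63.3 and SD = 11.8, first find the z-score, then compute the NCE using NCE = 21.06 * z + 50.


z = (X - mean) / SD = (90 - 63.3) / 11.8
z = 26.7 / 11.8
z = 2.2627
NCE = NCE = 21.06z + 50
Carry z at full precision (z = 26.7 / 11.8) into the conversion:
NCE = 21.06 * (26.7 / 11.8) + 50 = 562.302 / 11.8 + 50
NCE = 47.6527 + 50
NCE = 97.6527

97.6527


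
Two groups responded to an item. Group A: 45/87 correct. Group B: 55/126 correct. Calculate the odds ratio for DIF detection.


Odds_A = 45/42 = 1.0714
Odds_B = 55/71 = 0.7746
OR = Odds_A / Odds_B = 1.0714 / 0.7746
Exactly, OR = (45 * 71) / (42 * 55) = 3195 / 2310
OR = 1.3831

1.3831


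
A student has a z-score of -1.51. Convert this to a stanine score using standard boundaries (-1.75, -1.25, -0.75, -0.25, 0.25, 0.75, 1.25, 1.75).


Stanine boundaries: [-1.75, -1.25, -0.75, -0.25, 0.25, 0.75, 1.25, 1.75]
z = -1.51
Check each boundary:
  z >= -1.75 -> could be stanine 2
  z < -1.25
  z < -0.75
  z < -0.25
  z < 0.25
  z < 0.75
  z < 1.25
  z < 1.75
Highest qualifying boundary gives stanine = 2

2


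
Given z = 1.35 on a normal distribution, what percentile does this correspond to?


CDF(z) = 0.5 * (1 + erf(z/sqrt(2)))
erf(0.9546) = 0.823
CDF = 0.9115
Percentile rank = 0.9115 * 100 = 91.15

91.15


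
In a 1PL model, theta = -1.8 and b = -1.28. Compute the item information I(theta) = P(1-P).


P = 1/(1+exp(-(-1.8--1.28))) = 0.3729
I = P*(1-P) = 0.3729 * 0.6271
I = 0.2338

0.2338


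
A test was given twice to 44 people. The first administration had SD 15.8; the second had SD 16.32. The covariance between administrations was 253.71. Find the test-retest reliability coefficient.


r = cov(X,Y) / (SD_X * SD_Y)
r = 253.71 / (15.8 * 16.32)
r = 253.71 / 257.856
r = 0.9839

0.9839


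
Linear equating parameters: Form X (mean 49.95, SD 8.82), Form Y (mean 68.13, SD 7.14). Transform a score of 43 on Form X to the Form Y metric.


slope = SD_Y / SD_X = 7.14 / 8.82 ~ 0.8095
intercept = mean_Y - slope * mean_X = 68.13 - (7.14 / 8.82) * 49.95 ~ 27.6943
Y = slope * X + intercept. To avoid rounding drift from the rounded slope/intercept, evaluate the equivalent form Y = mean_Y + SD_Y * (X - mean_X) / SD_X at full precision:
Y = 68.13 + 7.14 * (43 - 49.95) / 8.82
Y = 68.13 - 7.14 * 6.95 / 8.82
Y = 68.13 - 49.623 / 8.82
Y = 68.13 - 5.6262
Y = 62.5038

62.5038


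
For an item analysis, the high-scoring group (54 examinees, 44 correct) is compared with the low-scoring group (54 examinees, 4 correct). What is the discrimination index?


p_upper = 44/54 = 0.8148
p_lower = 4/54 = 0.0741
D = 0.8148 - 0.0741 = 0.7407

0.7407


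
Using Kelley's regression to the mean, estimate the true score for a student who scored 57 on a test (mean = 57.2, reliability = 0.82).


T_est = rxx * X + (1 - rxx) * mean
T_est = 0.82 * 57 + 0.18 * 57.2
T_est = 46.74 + 10.296
T_est = 57.036

57.036


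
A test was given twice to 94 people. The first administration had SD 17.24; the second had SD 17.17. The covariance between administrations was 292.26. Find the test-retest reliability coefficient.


r = cov(X,Y) / (SD_X * SD_Y)
r = 292.26 / (17.24 * 17.17)
r = 292.26 / 296.0108
r = 0.9873

0.9873


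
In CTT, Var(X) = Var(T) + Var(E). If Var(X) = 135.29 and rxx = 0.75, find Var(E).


var_true = rxx * var_obs = 0.75 * 135.29 = 101.4675
var_error = var_obs - var_true
var_error = 135.29 - 101.4675
var_error = 33.8225

33.8225


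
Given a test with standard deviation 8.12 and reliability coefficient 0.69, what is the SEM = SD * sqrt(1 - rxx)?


SEM = SD * sqrt(1 - rxx)
SEM = 8.12 * sqrt(1 - 0.69)
SEM = 8.12 * sqrt(0.31) = 8.12 * 0.556776
SEM = 4.521

4.521


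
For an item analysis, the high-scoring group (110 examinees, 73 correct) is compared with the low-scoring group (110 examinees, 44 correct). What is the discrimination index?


p_upper = 73/110 = 0.6636
p_lower = 44/110 = 0.4
D = 0.6636 - 0.4 = 0.2636

0.2636


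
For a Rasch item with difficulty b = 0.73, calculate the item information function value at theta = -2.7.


P = 1/(1+exp(-(-2.7-0.73))) = 0.0314
I = P*(1-P) = 0.0314 * 0.9686
I = 0.0304

0.0304


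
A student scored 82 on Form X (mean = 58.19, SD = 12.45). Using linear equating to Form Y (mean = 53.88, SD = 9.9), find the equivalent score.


slope = SD_Y / SD_X = 9.9 / 12.45 ~ 0.7952
intercept = mean_Y - slope * mean_X = 53.88 - (9.9 / 12.45) * 58.19 ~ 7.6084
Y = slope * X + intercept. To avoid rounding drift from the rounded slope/intercept, evaluate the equivalent form Y = mean_Y + SD_Y * (X - mean_X) / SD_X at full precision:
Y = 53.88 + 9.9 * (82 - 58.19) / 12.45
Y = 53.88 + 9.9 * 23.81 / 12.45
Y = 53.88 + 235.719 / 12.45
Y = 53.88 + 18.9333
Y = 72.8133

72.8133


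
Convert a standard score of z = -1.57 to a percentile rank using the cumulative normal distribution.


CDF(z) = 0.5 * (1 + erf(z/sqrt(2)))
erf(-1.1102) = -0.8836
CDF = 0.0582
Percentile rank = 0.0582 * 100 = 5.82

5.82


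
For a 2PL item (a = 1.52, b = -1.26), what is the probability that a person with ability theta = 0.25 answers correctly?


a*(theta - b) = 1.52 * (0.25 - -1.26) = 2.2952
exp(-2.2952) = 0.1007
P = 1 / (1 + 0.1007)
P = 0.9085

0.9085


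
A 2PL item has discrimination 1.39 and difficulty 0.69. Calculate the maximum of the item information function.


For 2PL, max info at theta = b = 0.69
I_max = a^2 / 4 = 1.39^2 / 4
= 1.9321 / 4
I_max = 0.483

0.483


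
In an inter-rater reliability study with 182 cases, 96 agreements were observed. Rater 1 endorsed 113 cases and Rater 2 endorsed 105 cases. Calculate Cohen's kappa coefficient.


P_o = 96/182 = 0.527473
P_e = (113*105 + 69*77) / 33124 = 0.518597
kappa = (P_o - P_e) / (1 - P_e)
kappa = (0.527473 - 0.518597) / (1 - 0.518597)
kappa = 0.0184

0.0184


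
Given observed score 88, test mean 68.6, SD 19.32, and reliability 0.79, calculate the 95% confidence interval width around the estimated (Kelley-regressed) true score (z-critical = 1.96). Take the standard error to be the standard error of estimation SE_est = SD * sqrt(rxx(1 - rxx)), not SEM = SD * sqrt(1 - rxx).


True score estimate = 0.79*88 + 0.21*68.6 = 83.926
SE_est = SD * sqrt(rxx * (1 - rxx)) = 19.32 * sqrt(0.79 * 0.21) = 19.32 * sqrt(0.1659) = 7.869195
CI = T_est +/- z * SE_est, so width = 2 * z * SE_est = 2 * 1.96 * 7.869195
Width = 30.8472

30.8472


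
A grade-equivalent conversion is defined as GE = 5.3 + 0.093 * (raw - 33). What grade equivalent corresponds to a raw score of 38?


raw - median = 38 - 33 = 5
slope * diff = 0.093 * 5 = 0.465
GE = 5.3 + 0.465
GE = 5.765

5.765


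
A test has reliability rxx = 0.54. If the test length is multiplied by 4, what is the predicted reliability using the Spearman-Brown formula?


r_new = (n * rxx) / (1 + (n-1) * rxx)
r_new = (4 * 0.54) / (1 + 3 * 0.54)
r_new = 2.16 / 2.62
r_new = 0.8244

0.8244


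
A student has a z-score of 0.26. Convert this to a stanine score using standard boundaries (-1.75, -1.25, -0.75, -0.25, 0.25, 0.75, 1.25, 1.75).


Stanine boundaries: [-1.75, -1.25, -0.75, -0.25, 0.25, 0.75, 1.25, 1.75]
z = 0.26
Check each boundary:
  z >= -1.75 -> could be stanine 2
  z >= -1.25 -> could be stanine 3
  z >= -0.75 -> could be stanine 4
  z >= -0.25 -> could be stanine 5
  z >= 0.25 -> could be stanine 6
  z < 0.75
  z < 1.25
  z < 1.75
Highest qualifying boundary gives stanine = 6

6


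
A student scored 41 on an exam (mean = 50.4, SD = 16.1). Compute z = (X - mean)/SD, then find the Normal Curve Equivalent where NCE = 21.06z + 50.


z = (X - mean) / SD = (41 - 50.4) / 16.1
z = -9.4 / 16.1
z = -0.5839
NCE = NCE = 21.06z + 50
Carry z at full precision (z = -9.4 / 16.1) into the conversion:
NCE = 21.06 * (-9.4 / 16.1) + 50 = -197.964 / 16.1 + 50
NCE = -12.2959 + 50
NCE = 37.7041

37.7041


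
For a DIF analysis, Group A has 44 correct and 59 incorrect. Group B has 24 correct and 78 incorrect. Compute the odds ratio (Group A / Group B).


Odds_A = 44/59 = 0.7458
Odds_B = 24/78 = 0.3077
OR = Odds_A / Odds_B = 0.7458 / 0.3077
Exactly, OR = (44 * 78) / (59 * 24) = 3432 / 1416
OR = 2.4237

2.4237


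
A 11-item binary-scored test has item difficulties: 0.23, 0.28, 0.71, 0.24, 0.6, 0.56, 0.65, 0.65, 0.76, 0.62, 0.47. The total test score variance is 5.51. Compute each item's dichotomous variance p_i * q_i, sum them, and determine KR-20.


For each item, compute p_i * q_i:
  Item 1: 0.23 * 0.77 = 0.1771
  Item 2: 0.28 * 0.72 = 0.2016
  Item 3: 0.71 * 0.29 = 0.2059
  Item 4: 0.24 * 0.76 = 0.1824
  Item 5: 0.6 * 0.4 = 0.24
  Item 6: 0.56 * 0.44 = 0.2464
  Item 7: 0.65 * 0.35 = 0.2275
  Item 8: 0.65 * 0.35 = 0.2275
  Item 9: 0.76 * 0.24 = 0.1824
  Item 10: 0.62 * 0.38 = 0.2356
  Item 11: 0.47 * 0.53 = 0.2491
Sum(p_i * q_i) = 0.1771 + 0.2016 + 0.2059 + 0.1824 + 0.24 + 0.2464 + 0.2275 + 0.2275 + 0.1824 + 0.2356 + 0.2491 = 2.3755
KR-20 = (k/(k-1)) * (1 - Sum(p_i*q_i) / Var_total)
= (11/10) * (1 - 2.3755/5.51)
= 1.1 * 0.5689
KR-20 = 0.6258

0.6258


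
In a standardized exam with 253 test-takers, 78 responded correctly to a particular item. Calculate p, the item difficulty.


Item difficulty p = number correct / total examinees
p = 78 / 253
p = 0.3083

0.3083


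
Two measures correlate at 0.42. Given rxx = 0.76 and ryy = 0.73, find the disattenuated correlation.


r_corrected = rxy / sqrt(rxx * ryy)
= 0.42 / sqrt(0.76 * 0.73)
= 0.42 / sqrt(0.5548)
= 0.42 / 0.744849
r_corrected = 0.5639

0.5639


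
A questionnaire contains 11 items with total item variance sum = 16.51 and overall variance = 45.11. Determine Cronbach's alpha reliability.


alpha = (k/(k-1)) * (1 - sum(si^2)/s_total^2)
= (11/10) * (1 - 16.51/45.11)
alpha = 0.6974

0.6974


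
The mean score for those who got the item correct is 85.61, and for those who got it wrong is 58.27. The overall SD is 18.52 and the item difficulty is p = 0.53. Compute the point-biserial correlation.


q = 1 - p = 0.47
rpb = ((M1 - M0) / SD) * sqrt(p * q)
rpb = ((85.61 - 58.27) / 18.52) * sqrt(0.53 * 0.47)
rpb = 0.7368

0.7368


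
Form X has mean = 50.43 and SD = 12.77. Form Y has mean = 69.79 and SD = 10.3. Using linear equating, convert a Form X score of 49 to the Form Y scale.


slope = SD_Y / SD_X = 10.3 / 12.77 ~ 0.8066
intercept = mean_Y - slope * mean_X = 69.79 - (10.3 / 12.77) * 50.43 ~ 29.1143
Y = slope * X + intercept. To avoid rounding drift from the rounded slope/intercept, evaluate the equivalent form Y = mean_Y + SD_Y * (X - mean_X) / SD_X at full precision:
Y = 69.79 + 10.3 * (49 - 50.43) / 12.77
Y = 69.79 - 10.3 * 1.43 / 12.77
Y = 69.79 - 14.729 / 12.77
Y = 69.79 - 1.1534
Y = 68.6366

68.6366


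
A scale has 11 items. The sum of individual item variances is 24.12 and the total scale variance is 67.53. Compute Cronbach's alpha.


alpha = (k/(k-1)) * (1 - sum(si^2)/s_total^2)
= (11/10) * (1 - 24.12/67.53)
alpha = 0.7071

0.7071


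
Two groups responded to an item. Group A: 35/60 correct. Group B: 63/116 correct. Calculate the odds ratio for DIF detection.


Odds_A = 35/25 = 1.4
Odds_B = 63/53 = 1.1887
OR = Odds_A / Odds_B = 1.4 / 1.1887
Exactly, OR = (35 * 53) / (25 * 63) = 1855 / 1575
OR = 1.1778

1.1778


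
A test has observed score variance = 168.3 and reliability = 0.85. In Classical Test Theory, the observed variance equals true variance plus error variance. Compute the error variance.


var_true = rxx * var_obs = 0.85 * 168.3 = 143.055
var_error = var_obs - var_true
var_error = 168.3 - 143.055
var_error = 25.245

25.245


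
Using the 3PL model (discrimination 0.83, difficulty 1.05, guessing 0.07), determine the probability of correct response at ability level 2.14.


logit = 0.83*(2.14 - 1.05) = 0.9047
P* = 1/(1 + exp(-0.9047)) = 0.7119
P = 0.07 + (1 - 0.07) * 0.7119
P = 0.7321

0.7321


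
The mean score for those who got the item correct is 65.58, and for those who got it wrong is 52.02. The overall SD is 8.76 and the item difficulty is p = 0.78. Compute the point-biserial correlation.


q = 1 - p = 0.22
rpb = ((M1 - M0) / SD) * sqrt(p * q)
rpb = ((65.58 - 52.02) / 8.76) * sqrt(0.78 * 0.22)
rpb = 0.6412

0.6412


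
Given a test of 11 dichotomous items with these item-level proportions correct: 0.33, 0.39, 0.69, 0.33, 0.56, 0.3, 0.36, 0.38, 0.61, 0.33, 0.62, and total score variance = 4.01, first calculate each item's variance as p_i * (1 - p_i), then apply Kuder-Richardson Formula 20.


For each item, compute p_i * q_i:
  Item 1: 0.33 * 0.67 = 0.2211
  Item 2: 0.39 * 0.61 = 0.2379
  Item 3: 0.69 * 0.31 = 0.2139
  Item 4: 0.33 * 0.67 = 0.2211
  Item 5: 0.56 * 0.44 = 0.2464
  Item 6: 0.3 * 0.7 = 0.21
  Item 7: 0.36 * 0.64 = 0.2304
  Item 8: 0.38 * 0.62 = 0.2356
  Item 9: 0.61 * 0.39 = 0.2379
  Item 10: 0.33 * 0.67 = 0.2211
  Item 11: 0.62 * 0.38 = 0.2356
Sum(p_i * q_i) = 0.2211 + 0.2379 + 0.2139 + 0.2211 + 0.2464 + 0.21 + 0.2304 + 0.2356 + 0.2379 + 0.2211 + 0.2356 = 2.511
KR-20 = (k/(k-1)) * (1 - Sum(p_i*q_i) / Var_total)
= (11/10) * (1 - 2.511/4.01)
= 1.1 * 0.3738
KR-20 = 0.4112

0.4112


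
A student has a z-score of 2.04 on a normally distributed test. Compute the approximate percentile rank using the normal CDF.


CDF(z) = 0.5 * (1 + erf(z/sqrt(2)))
erf(1.4425) = 0.9586
CDF = 0.9793
Percentile rank = 0.9793 * 100 = 97.93

97.93


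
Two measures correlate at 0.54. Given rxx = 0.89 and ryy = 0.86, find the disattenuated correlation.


r_corrected = rxy / sqrt(rxx * ryy)
= 0.54 / sqrt(0.89 * 0.86)
= 0.54 / sqrt(0.7654)
= 0.54 / 0.874871
r_corrected = 0.6172

0.6172


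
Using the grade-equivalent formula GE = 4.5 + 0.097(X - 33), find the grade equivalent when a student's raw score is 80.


raw - median = 80 - 33 = 47
slope * diff = 0.097 * 47 = 4.559
GE = 4.5 + 4.559
GE = 9.059

9.059
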